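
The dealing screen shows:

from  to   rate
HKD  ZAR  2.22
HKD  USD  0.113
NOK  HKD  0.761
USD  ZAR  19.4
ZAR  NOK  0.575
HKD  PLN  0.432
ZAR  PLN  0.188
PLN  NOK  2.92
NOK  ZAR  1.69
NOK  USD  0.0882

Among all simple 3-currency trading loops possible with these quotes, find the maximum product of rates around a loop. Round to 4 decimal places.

ZAR→NOK→USD→ZAR: 0.575 × 0.0882 × 19.4 = 0.98387
HKD→ZAR→NOK→HKD: 2.22 × 0.575 × 0.761 = 0.97142
HKD→PLN→NOK→HKD: 0.432 × 2.92 × 0.761 = 0.95996
ZAR→PLN→NOK→ZAR: 0.188 × 2.92 × 1.69 = 0.92774
Maximum is ZAR→NOK→USD→ZAR at 0.9839; no arbitrage — every cycle loses value.

0.9839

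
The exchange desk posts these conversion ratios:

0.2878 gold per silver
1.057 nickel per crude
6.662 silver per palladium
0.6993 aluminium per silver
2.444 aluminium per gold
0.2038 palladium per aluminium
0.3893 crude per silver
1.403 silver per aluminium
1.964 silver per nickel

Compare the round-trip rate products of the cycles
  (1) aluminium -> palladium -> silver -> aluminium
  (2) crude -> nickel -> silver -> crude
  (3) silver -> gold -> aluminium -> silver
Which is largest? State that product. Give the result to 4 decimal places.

(1) 0.2038 × 6.662 × 0.6993 = 0.94945
(2) 1.057 × 1.964 × 0.3893 = 0.80817
(3) 0.2878 × 2.444 × 1.403 = 0.98685
Highest is cycle (3) at 0.9868 (≤1, no arbitrage).

0.9868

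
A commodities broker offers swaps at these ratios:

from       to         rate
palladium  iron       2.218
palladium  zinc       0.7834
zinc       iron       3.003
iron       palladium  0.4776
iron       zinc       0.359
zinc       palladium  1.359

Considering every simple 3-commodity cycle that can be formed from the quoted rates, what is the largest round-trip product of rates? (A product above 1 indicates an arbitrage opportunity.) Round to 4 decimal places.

1.1236

palladium→zinc→iron→palladium: 0.7834 × 3.003 × 0.4776 = 1.12358
palladium→iron→zinc→palladium: 2.218 × 0.359 × 1.359 = 1.08212
Maximum is palladium→zinc→iron→palladium at 1.1236; arbitrage exists.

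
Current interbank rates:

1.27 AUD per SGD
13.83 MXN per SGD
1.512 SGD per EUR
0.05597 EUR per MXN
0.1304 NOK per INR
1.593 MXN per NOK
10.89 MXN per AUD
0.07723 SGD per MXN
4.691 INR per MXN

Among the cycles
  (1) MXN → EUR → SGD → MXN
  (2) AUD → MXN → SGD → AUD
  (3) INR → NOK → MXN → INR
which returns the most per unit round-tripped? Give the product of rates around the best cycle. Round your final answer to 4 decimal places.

(1) 0.05597 × 1.512 × 13.83 = 1.17039
(2) 10.89 × 0.07723 × 1.27 = 1.06811
(3) 0.1304 × 1.593 × 4.691 = 0.97445
Highest is cycle (1) at 1.1704 (>1, arbitrage).

1.1704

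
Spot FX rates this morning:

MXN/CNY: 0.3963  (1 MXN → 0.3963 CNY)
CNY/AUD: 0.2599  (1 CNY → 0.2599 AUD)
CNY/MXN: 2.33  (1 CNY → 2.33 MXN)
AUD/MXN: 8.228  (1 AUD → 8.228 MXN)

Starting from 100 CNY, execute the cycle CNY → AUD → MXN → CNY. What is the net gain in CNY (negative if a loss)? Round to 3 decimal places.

100 CNY × 0.2599 = 25.99 AUD
25.99 AUD × 8.228 = 213.84572 MXN
213.84572 MXN × 0.3963 = 84.747058836 CNY
Net change: 84.747058836 − 100 = -15.252941164 CNY

-15.253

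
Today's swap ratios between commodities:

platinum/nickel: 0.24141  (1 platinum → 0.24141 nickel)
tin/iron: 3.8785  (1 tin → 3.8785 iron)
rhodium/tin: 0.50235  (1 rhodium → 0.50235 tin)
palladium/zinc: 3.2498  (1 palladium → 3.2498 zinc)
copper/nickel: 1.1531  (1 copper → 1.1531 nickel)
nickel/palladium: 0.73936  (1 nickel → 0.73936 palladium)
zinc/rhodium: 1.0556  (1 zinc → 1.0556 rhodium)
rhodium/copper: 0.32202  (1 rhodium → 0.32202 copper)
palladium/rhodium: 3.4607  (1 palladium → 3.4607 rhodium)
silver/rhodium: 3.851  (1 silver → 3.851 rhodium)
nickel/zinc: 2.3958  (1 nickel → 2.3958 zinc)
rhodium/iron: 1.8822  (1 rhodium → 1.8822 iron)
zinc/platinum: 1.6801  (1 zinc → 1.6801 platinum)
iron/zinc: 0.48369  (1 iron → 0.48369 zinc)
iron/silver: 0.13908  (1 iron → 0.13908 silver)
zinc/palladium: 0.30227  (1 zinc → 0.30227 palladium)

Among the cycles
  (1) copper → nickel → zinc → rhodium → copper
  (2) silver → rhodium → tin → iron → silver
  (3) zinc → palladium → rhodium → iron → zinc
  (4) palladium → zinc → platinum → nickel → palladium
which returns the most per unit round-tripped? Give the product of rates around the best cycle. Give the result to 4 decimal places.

1.0435

(1) 1.1531 × 2.3958 × 1.0556 × 0.32202 = 0.93907
(2) 3.851 × 0.50235 × 3.8785 × 0.13908 = 1.04354
(3) 0.30227 × 3.4607 × 1.8822 × 0.48369 = 0.95234
(4) 3.2498 × 1.6801 × 0.24141 × 0.73936 = 0.97455
Highest is cycle (2) at 1.0435 (>1, arbitrage).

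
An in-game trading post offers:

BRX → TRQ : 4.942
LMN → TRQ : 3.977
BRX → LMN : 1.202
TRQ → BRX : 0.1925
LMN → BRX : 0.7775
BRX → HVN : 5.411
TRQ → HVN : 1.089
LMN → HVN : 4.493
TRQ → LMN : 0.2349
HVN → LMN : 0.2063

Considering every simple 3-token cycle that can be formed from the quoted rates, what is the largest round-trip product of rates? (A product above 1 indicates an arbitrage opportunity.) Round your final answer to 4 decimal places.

0.9202

TRQ→BRX→LMN→TRQ: 0.1925 × 1.202 × 3.977 = 0.92022
TRQ→LMN→BRX→TRQ: 0.2349 × 0.7775 × 4.942 = 0.90258
TRQ→HVN→LMN→TRQ: 1.089 × 0.2063 × 3.977 = 0.89348
LMN→BRX→HVN→LMN: 0.7775 × 5.411 × 0.2063 = 0.86791
Maximum is TRQ→BRX→LMN→TRQ at 0.9202; no arbitrage — every cycle loses value.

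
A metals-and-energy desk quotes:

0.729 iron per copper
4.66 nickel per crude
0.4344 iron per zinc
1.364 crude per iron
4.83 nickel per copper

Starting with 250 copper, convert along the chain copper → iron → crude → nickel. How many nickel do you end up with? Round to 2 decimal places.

250 copper × 0.729 = 182.25 iron
182.25 iron × 1.364 = 248.589 crude
248.589 crude × 4.66 = 1158.42474 nickel

1158.42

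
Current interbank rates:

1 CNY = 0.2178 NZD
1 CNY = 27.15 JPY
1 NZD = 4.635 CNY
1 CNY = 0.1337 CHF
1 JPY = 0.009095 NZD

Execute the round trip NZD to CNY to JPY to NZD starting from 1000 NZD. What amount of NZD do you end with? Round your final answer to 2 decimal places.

1144.52

1000 NZD × 4.635 = 4635 CNY
4635 CNY × 27.15 = 125840.25 JPY
125840.25 JPY × 0.009095 = 1144.51707375 NZD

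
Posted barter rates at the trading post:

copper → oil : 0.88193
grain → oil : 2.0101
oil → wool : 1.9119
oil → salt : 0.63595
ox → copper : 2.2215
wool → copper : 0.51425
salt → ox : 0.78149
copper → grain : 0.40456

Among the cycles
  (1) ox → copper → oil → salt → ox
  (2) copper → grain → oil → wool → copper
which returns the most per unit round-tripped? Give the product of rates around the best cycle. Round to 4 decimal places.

0.9737

(1) 2.2215 × 0.88193 × 0.63595 × 0.78149 = 0.97370
(2) 0.40456 × 2.0101 × 1.9119 × 0.51425 = 0.79954
Highest is cycle (1) at 0.9737 (≤1, no arbitrage).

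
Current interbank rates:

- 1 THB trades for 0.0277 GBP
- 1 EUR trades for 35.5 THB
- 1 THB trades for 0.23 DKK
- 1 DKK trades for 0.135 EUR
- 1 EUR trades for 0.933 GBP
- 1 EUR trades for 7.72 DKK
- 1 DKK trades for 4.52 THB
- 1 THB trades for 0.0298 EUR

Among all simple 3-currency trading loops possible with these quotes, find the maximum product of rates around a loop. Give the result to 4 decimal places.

1.1023

EUR→THB→DKK→EUR: 35.5 × 0.23 × 0.135 = 1.10228
EUR→DKK→THB→EUR: 7.72 × 4.52 × 0.0298 = 1.03985
Maximum is EUR→THB→DKK→EUR at 1.1023; arbitrage exists.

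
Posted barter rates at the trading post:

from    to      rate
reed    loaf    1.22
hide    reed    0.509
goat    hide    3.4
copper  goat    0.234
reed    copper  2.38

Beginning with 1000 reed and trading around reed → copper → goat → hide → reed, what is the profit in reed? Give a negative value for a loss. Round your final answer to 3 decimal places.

-36.194

1000 reed × 2.38 = 2380 copper
2380 copper × 0.234 = 556.92 goat
556.92 goat × 3.4 = 1893.528 hide
1893.528 hide × 0.509 = 963.805752 reed
Net change: 963.805752 − 1000 = -36.194248 reed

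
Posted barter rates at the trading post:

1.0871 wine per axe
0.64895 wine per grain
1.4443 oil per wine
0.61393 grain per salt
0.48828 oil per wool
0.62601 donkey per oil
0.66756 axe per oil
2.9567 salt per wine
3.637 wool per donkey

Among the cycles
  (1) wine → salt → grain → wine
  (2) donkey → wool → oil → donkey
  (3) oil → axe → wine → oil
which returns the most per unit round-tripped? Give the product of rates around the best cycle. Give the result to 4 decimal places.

1.1780

(1) 2.9567 × 0.61393 × 0.64895 = 1.17798
(2) 3.637 × 0.48828 × 0.62601 = 1.11172
(3) 0.66756 × 1.0871 × 1.4443 = 1.04813
Highest is cycle (1) at 1.1780 (>1, arbitrage).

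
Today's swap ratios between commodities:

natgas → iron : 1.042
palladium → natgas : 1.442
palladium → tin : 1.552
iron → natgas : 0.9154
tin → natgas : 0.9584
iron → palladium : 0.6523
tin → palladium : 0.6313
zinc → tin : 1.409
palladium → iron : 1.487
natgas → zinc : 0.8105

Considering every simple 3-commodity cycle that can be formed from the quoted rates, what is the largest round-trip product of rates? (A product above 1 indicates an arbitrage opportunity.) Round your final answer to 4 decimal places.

zinc→tin→natgas→zinc: 1.409 × 0.9584 × 0.8105 = 1.09449
palladium→natgas→iron→palladium: 1.442 × 1.042 × 0.6523 = 0.98012
Maximum is zinc→tin→natgas→zinc at 1.0945; arbitrage exists.

1.0945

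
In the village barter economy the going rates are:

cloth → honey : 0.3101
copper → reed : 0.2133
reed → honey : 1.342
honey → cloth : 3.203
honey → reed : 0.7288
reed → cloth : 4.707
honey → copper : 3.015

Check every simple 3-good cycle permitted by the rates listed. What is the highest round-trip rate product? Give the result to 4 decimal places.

1.0638

reed→cloth→honey→reed: 4.707 × 0.3101 × 0.7288 = 1.06379
reed→honey→copper→reed: 1.342 × 3.015 × 0.2133 = 0.86304
Maximum is reed→cloth→honey→reed at 1.0638; arbitrage exists.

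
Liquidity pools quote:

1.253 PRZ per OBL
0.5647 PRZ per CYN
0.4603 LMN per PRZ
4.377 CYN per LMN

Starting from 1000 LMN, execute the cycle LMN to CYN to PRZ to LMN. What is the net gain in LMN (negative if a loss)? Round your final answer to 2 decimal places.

1000 LMN × 4.377 = 4377 CYN
4377 CYN × 0.5647 = 2471.6919 PRZ
2471.6919 PRZ × 0.4603 = 1137.71978157 LMN
Net change: 1137.71978157 − 1000 = 137.71978157 LMN

137.72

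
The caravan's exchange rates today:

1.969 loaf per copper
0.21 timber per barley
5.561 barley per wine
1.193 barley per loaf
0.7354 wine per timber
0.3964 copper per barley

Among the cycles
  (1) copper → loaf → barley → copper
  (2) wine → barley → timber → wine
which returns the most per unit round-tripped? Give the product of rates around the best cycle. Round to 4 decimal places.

(1) 1.969 × 1.193 × 0.3964 = 0.93115
(2) 5.561 × 0.21 × 0.7354 = 0.85881
Highest is cycle (1) at 0.9312 (≤1, no arbitrage).

0.9312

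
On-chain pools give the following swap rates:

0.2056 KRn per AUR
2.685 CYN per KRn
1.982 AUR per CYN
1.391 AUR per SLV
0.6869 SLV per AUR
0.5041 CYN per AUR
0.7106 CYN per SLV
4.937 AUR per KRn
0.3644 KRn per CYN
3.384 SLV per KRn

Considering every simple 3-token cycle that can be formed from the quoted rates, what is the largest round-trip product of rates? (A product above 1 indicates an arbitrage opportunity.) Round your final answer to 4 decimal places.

1.0941

AUR→KRn→CYN→AUR: 0.2056 × 2.685 × 1.982 = 1.09414
AUR→KRn→SLV→AUR: 0.2056 × 3.384 × 1.391 = 0.96779
AUR→SLV→CYN→AUR: 0.6869 × 0.7106 × 1.982 = 0.96744
AUR→CYN→KRn→AUR: 0.5041 × 0.3644 × 4.937 = 0.90690
KRn→SLV→CYN→KRn: 3.384 × 0.7106 × 0.3644 = 0.87626
Maximum is AUR→KRn→CYN→AUR at 1.0941; arbitrage exists.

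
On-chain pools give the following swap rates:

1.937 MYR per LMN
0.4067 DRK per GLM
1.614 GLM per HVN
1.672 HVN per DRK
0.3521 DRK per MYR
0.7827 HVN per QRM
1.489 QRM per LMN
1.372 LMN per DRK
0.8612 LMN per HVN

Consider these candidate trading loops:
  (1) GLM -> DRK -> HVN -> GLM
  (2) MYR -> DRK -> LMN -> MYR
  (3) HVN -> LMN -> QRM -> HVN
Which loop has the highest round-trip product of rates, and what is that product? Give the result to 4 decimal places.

(1) 0.4067 × 1.672 × 1.614 = 1.09752
(2) 0.3521 × 1.372 × 1.937 = 0.93573
(3) 0.8612 × 1.489 × 0.7827 = 1.00368
Highest is cycle (1) at 1.0975 (>1, arbitrage).

1.0975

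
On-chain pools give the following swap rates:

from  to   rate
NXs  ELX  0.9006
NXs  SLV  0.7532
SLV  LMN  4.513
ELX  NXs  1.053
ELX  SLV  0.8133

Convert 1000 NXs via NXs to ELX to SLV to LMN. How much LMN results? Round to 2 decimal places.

1000 NXs × 0.9006 = 900.6 ELX
900.6 ELX × 0.8133 = 732.45798 SLV
732.45798 SLV × 4.513 = 3305.58286374 LMN

3305.58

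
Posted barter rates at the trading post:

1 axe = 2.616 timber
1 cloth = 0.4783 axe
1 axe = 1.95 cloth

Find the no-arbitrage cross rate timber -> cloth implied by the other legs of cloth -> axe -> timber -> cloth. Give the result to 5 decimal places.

Known legs of the cycle: 0.4783 × 2.616 = 1.2512328
For no arbitrage the full-cycle product must be 1, so the missing rate is 1 / 1.2512328 ≈ 0.7992118.

0.79921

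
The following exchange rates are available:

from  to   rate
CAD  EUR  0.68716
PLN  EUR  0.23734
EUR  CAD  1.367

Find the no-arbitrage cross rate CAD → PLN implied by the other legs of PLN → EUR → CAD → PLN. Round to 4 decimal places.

Known legs of the cycle: 0.23734 × 1.367 = 0.32444378
For no arbitrage the full-cycle product must be 1, so the missing rate is 1 / 0.32444378 ≈ 3.082198.

3.0822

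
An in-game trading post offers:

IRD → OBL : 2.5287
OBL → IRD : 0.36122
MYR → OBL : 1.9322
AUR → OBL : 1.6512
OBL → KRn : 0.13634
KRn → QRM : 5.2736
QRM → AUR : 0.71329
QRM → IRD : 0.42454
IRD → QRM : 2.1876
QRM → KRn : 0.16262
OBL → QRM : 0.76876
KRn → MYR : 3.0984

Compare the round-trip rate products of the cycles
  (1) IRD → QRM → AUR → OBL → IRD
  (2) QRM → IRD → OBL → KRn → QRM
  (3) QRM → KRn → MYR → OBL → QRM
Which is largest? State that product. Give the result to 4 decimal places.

0.9307

(1) 2.1876 × 0.71329 × 1.6512 × 0.36122 = 0.93069
(2) 0.42454 × 2.5287 × 0.13634 × 5.2736 = 0.77187
(3) 0.16262 × 3.0984 × 1.9322 × 0.76876 = 0.74844
Highest is cycle (1) at 0.9307 (≤1, no arbitrage).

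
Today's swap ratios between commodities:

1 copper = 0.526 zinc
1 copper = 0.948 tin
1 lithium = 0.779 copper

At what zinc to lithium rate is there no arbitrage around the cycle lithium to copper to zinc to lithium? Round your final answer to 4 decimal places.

Known legs of the cycle: 0.779 × 0.526 = 0.409754
For no arbitrage the full-cycle product must be 1, so the missing rate is 1 / 0.409754 ≈ 2.440489.

2.4405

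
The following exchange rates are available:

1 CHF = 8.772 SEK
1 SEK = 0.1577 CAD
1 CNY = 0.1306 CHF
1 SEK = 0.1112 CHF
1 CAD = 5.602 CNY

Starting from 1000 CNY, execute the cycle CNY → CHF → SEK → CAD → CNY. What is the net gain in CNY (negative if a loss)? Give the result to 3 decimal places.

1000 CNY × 0.1306 = 130.6 CHF
130.6 CHF × 8.772 = 1145.6232 SEK
1145.6232 SEK × 0.1577 = 180.66477864 CAD
180.66477864 CAD × 5.602 = 1012.08408994128 CNY
Net change: 1012.08408994128 − 1000 = 12.08408994128 CNY

12.084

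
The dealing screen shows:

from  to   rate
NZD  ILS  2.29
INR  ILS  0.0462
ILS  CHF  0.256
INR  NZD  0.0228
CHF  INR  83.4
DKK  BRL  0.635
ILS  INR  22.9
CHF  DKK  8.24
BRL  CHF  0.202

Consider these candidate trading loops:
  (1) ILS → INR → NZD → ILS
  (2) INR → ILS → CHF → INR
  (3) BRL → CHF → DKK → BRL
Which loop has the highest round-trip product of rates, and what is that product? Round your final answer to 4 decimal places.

1.1957

(1) 22.9 × 0.0228 × 2.29 = 1.19565
(2) 0.0462 × 0.256 × 83.4 = 0.98639
(3) 0.202 × 8.24 × 0.635 = 1.05694
Highest is cycle (1) at 1.1957 (>1, arbitrage).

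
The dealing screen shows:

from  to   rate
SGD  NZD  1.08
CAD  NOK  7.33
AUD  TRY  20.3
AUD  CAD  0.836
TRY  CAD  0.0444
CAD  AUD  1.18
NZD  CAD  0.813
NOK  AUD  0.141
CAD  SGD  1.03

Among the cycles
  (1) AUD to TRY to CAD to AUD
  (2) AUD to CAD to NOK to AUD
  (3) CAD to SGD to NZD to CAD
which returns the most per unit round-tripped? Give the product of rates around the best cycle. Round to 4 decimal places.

1.0636

(1) 20.3 × 0.0444 × 1.18 = 1.06356
(2) 0.836 × 7.33 × 0.141 = 0.86403
(3) 1.03 × 1.08 × 0.813 = 0.90438
Highest is cycle (1) at 1.0636 (>1, arbitrage).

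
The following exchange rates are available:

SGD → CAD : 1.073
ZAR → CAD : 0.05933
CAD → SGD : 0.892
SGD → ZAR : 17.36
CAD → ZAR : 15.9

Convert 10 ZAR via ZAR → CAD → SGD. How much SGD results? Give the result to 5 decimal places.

10 ZAR × 0.05933 = 0.5933 CAD
0.5933 CAD × 0.892 = 0.5292236 SGD

0.52922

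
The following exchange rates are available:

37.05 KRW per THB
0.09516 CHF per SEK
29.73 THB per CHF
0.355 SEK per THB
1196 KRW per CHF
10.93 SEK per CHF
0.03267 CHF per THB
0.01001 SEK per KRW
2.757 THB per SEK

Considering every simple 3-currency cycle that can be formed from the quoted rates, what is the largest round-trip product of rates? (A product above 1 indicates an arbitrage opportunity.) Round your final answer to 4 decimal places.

CHF→KRW→SEK→CHF: 1196 × 0.01001 × 0.09516 = 1.13925
THB→KRW→SEK→THB: 37.05 × 0.01001 × 2.757 = 1.02249
THB→SEK→CHF→THB: 0.355 × 0.09516 × 29.73 = 1.00433
THB→CHF→SEK→THB: 0.03267 × 10.93 × 2.757 = 0.98448
Maximum is CHF→KRW→SEK→CHF at 1.1393; arbitrage exists.

1.1393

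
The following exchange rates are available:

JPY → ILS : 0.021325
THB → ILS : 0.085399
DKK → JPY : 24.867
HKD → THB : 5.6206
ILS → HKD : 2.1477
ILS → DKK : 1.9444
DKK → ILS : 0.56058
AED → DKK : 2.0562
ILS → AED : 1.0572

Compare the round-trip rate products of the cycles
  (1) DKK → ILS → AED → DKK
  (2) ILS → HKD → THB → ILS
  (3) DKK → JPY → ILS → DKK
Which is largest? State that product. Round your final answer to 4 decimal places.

1.2186

(1) 0.56058 × 1.0572 × 2.0562 = 1.21860
(2) 2.1477 × 5.6206 × 0.085399 = 1.03088
(3) 24.867 × 0.021325 × 1.9444 = 1.03109
Highest is cycle (1) at 1.2186 (>1, arbitrage).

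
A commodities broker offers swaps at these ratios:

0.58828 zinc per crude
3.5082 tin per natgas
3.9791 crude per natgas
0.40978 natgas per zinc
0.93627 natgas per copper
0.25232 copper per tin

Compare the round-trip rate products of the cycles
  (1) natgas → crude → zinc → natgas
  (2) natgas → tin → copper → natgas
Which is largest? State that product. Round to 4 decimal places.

(1) 3.9791 × 0.58828 × 0.40978 = 0.95922
(2) 3.5082 × 0.25232 × 0.93627 = 0.82878
Highest is cycle (1) at 0.9592 (≤1, no arbitrage).

0.9592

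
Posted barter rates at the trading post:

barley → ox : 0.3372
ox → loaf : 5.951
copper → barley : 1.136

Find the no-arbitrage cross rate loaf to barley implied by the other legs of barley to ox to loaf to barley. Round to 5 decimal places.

Known legs of the cycle: 0.3372 × 5.951 = 2.0066772
For no arbitrage the full-cycle product must be 1, so the missing rate is 1 / 2.0066772 ≈ 0.4983363.

0.49834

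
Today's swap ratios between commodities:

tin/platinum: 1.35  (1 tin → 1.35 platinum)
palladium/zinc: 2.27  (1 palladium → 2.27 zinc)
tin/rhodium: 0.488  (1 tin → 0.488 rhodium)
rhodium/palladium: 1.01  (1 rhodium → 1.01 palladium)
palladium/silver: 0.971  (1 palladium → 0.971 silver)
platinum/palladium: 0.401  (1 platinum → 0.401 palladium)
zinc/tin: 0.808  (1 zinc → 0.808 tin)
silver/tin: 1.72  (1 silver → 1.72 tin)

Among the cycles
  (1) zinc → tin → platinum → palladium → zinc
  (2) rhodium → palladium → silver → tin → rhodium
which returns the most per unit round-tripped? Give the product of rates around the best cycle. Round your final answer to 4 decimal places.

(1) 0.808 × 1.35 × 0.401 × 2.27 = 0.99292
(2) 1.01 × 0.971 × 1.72 × 0.488 = 0.82317
Highest is cycle (1) at 0.9929 (≤1, no arbitrage).

0.9929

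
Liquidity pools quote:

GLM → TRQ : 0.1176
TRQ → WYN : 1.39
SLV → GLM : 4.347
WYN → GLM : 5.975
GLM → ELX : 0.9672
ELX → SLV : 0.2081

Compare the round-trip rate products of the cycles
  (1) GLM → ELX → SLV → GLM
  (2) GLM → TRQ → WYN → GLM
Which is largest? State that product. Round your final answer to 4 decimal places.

0.9767

(1) 0.9672 × 0.2081 × 4.347 = 0.87494
(2) 0.1176 × 1.39 × 5.975 = 0.97670
Highest is cycle (2) at 0.9767 (≤1, no arbitrage).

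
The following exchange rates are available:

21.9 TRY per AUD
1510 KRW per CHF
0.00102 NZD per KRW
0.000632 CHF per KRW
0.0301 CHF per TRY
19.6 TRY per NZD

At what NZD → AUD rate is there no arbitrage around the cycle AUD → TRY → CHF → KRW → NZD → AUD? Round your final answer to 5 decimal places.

0.98495

Known legs of the cycle: 21.9 × 0.0301 × 1510 × 0.00102 = 1.015284438
For no arbitrage the full-cycle product must be 1, so the missing rate is 1 / 1.015284438 ≈ 0.9849457.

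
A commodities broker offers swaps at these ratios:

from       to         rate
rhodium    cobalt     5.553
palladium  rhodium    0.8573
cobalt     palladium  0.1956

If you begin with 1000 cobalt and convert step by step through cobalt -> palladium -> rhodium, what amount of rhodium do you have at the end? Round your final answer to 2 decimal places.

167.69

1000 cobalt × 0.1956 = 195.6 palladium
195.6 palladium × 0.8573 = 167.68788 rhodium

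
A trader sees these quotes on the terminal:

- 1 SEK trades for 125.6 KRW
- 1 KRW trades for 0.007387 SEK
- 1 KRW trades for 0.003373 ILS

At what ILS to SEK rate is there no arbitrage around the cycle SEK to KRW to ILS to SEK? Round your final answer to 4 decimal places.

2.3604

Known legs of the cycle: 125.6 × 0.003373 = 0.4236488
For no arbitrage the full-cycle product must be 1, so the missing rate is 1 / 0.4236488 ≈ 2.360446.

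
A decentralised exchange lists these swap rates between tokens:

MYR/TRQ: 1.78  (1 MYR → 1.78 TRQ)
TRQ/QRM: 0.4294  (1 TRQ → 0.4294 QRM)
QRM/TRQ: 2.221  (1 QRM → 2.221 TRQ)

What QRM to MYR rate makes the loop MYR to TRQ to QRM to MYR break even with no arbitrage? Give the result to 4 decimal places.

Known legs of the cycle: 1.78 × 0.4294 = 0.764332
For no arbitrage the full-cycle product must be 1, so the missing rate is 1 / 0.764332 ≈ 1.308332.

1.3083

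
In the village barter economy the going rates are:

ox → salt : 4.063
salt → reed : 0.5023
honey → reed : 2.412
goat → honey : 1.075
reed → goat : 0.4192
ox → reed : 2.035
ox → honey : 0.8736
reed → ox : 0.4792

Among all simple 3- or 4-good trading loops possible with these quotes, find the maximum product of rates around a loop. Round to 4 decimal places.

reed→goat→honey→reed: 0.4192 × 1.075 × 2.412 = 1.08694
reed→ox→honey→reed: 0.4792 × 0.8736 × 2.412 = 1.00973
reed→ox→salt→reed: 0.4792 × 4.063 × 0.5023 = 0.97797
Maximum is reed→goat→honey→reed at 1.0869; arbitrage exists.

1.0869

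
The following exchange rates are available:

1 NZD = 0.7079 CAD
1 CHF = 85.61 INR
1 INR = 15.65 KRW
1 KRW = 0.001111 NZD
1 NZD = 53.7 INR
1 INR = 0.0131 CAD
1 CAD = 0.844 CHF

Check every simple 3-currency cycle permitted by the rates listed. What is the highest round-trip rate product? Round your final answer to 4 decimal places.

0.9465

CAD→CHF→INR→CAD: 0.844 × 85.61 × 0.0131 = 0.94654
NZD→INR→KRW→NZD: 53.7 × 15.65 × 0.001111 = 0.93369
Maximum is CAD→CHF→INR→CAD at 0.9465; no arbitrage — every cycle loses value.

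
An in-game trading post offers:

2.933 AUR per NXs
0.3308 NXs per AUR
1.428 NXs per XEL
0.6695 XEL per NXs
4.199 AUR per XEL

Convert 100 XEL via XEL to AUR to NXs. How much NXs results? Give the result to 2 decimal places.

138.90

100 XEL × 4.199 = 419.9 AUR
419.9 AUR × 0.3308 = 138.90292 NXs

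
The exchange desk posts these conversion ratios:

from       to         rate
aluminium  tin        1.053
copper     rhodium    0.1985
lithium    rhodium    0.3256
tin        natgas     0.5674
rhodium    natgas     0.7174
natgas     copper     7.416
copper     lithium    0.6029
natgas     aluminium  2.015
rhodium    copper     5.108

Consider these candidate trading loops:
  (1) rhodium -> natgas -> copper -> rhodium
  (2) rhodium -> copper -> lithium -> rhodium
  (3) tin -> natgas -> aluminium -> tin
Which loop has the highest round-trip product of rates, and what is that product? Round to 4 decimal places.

(1) 0.7174 × 7.416 × 0.1985 = 1.05607
(2) 5.108 × 0.6029 × 0.3256 = 1.00272
(3) 0.5674 × 2.015 × 1.053 = 1.20391
Highest is cycle (3) at 1.2039 (>1, arbitrage).

1.2039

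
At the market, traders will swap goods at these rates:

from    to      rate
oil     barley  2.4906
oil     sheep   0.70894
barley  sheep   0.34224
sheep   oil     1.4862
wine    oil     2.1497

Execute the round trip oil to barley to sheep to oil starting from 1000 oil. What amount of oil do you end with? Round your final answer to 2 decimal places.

1266.81

1000 oil × 2.4906 = 2490.6 barley
2490.6 barley × 0.34224 = 852.382944 sheep
852.382944 sheep × 1.4862 = 1266.8115313728 oil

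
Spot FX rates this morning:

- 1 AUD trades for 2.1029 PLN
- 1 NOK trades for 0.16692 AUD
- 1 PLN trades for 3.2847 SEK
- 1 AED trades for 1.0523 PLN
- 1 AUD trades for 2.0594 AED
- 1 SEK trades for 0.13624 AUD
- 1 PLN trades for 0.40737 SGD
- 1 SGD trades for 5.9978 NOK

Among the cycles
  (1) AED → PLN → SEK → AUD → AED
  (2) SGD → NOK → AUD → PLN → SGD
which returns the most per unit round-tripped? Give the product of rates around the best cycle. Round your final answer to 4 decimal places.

0.9698

(1) 1.0523 × 3.2847 × 0.13624 × 2.0594 = 0.96980
(2) 5.9978 × 0.16692 × 2.1029 × 0.40737 = 0.85765
Highest is cycle (1) at 0.9698 (≤1, no arbitrage).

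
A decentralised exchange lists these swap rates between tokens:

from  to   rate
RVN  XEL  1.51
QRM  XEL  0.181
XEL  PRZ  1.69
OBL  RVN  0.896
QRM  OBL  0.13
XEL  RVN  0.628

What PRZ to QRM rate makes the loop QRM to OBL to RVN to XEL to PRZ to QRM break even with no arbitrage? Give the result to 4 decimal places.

Known legs of the cycle: 0.13 × 0.896 × 1.51 × 1.69 = 0.297245312
For no arbitrage the full-cycle product must be 1, so the missing rate is 1 / 0.297245312 ≈ 3.364225.

3.3642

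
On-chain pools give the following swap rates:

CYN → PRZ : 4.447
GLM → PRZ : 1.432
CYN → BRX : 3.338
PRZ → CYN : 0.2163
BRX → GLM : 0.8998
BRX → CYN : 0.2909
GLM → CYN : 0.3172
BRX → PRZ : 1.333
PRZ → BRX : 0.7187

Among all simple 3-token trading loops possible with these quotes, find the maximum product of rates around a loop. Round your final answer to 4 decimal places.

CYN→BRX→PRZ→CYN: 3.338 × 1.333 × 0.2163 = 0.96244
CYN→BRX→GLM→CYN: 3.338 × 0.8998 × 0.3172 = 0.95272
CYN→PRZ→BRX→CYN: 4.447 × 0.7187 × 0.2909 = 0.92973
PRZ→BRX→GLM→PRZ: 0.7187 × 0.8998 × 1.432 = 0.92605
Maximum is CYN→BRX→PRZ→CYN at 0.9624; no arbitrage — every cycle loses value.

0.9624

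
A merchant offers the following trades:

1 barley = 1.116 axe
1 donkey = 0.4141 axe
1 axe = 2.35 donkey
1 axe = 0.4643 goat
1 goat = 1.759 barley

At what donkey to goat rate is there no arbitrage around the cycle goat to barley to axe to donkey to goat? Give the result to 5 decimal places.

Known legs of the cycle: 1.759 × 1.116 × 2.35 = 4.6131534
For no arbitrage the full-cycle product must be 1, so the missing rate is 1 / 4.6131534 ≈ 0.2167715.

0.21677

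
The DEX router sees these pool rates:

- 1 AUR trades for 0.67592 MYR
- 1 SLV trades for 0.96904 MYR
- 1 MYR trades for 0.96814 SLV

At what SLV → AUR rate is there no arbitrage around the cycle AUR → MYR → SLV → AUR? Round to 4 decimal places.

Known legs of the cycle: 0.67592 × 0.96814 = 0.6543851888
For no arbitrage the full-cycle product must be 1, so the missing rate is 1 / 0.6543851888 ≈ 1.528152.

1.5282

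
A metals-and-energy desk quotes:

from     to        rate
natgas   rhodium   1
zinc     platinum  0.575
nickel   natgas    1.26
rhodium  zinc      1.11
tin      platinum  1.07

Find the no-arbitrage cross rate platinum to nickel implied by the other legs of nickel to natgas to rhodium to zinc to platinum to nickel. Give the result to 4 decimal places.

Known legs of the cycle: 1.26 × 1 × 1.11 × 0.575 = 0.804195
For no arbitrage the full-cycle product must be 1, so the missing rate is 1 / 0.804195 ≈ 1.243480.

1.2435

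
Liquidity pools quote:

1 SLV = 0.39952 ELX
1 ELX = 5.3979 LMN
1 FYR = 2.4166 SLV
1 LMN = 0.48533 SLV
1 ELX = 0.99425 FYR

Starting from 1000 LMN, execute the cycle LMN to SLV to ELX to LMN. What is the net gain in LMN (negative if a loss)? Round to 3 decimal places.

46.648

1000 LMN × 0.48533 = 485.33 SLV
485.33 SLV × 0.39952 = 193.8990416 ELX
193.8990416 ELX × 5.3979 = 1046.64763665264 LMN
Net change: 1046.64763665264 − 1000 = 46.64763665264 LMN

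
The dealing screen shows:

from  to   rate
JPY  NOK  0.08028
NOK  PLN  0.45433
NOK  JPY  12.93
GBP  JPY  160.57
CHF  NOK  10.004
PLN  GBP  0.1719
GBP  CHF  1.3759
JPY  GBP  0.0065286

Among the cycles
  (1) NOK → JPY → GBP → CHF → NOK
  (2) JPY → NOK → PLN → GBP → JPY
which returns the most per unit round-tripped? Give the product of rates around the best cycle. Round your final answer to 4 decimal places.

1.1619

(1) 12.93 × 0.0065286 × 1.3759 × 10.004 = 1.16193
(2) 0.08028 × 0.45433 × 0.1719 × 160.57 = 1.00674
Highest is cycle (1) at 1.1619 (>1, arbitrage).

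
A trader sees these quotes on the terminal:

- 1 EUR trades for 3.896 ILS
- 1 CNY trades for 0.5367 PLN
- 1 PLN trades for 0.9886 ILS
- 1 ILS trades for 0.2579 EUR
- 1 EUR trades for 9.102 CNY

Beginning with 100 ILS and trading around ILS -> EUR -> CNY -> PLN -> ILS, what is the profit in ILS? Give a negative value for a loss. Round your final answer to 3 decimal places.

24.549

100 ILS × 0.2579 = 25.79 EUR
25.79 EUR × 9.102 = 234.74058 CNY
234.74058 CNY × 0.5367 = 125.985269286 PLN
125.985269286 PLN × 0.9886 = 124.5490372161396 ILS
Net change: 124.5490372161396 − 100 = 24.5490372161396 ILS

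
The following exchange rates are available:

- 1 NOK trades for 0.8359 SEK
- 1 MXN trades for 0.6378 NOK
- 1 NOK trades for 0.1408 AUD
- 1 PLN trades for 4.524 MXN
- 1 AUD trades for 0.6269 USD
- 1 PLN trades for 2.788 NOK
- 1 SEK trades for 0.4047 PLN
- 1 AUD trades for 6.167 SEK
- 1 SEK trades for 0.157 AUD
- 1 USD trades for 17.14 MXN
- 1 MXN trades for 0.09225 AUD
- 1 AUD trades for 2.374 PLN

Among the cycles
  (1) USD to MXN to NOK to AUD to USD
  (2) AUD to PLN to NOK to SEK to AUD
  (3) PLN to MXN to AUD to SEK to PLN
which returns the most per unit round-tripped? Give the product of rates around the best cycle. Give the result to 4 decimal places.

(1) 17.14 × 0.6378 × 0.1408 × 0.6269 = 0.96493
(2) 2.374 × 2.788 × 0.8359 × 0.157 = 0.86862
(3) 4.524 × 0.09225 × 6.167 × 0.4047 = 1.04159
Highest is cycle (3) at 1.0416 (>1, arbitrage).

1.0416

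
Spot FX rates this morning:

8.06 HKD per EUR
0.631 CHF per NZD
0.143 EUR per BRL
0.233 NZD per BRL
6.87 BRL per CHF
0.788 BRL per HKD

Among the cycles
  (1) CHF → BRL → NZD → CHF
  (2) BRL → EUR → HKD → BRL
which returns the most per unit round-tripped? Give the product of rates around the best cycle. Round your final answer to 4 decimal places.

1.0100

(1) 6.87 × 0.233 × 0.631 = 1.01005
(2) 0.143 × 8.06 × 0.788 = 0.90823
Highest is cycle (1) at 1.0100 (>1, arbitrage).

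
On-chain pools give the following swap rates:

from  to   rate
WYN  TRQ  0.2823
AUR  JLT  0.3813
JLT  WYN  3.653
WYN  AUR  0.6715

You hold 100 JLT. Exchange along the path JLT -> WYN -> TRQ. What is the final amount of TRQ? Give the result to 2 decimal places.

100 JLT × 3.653 = 365.3 WYN
365.3 WYN × 0.2823 = 103.12419 TRQ

103.12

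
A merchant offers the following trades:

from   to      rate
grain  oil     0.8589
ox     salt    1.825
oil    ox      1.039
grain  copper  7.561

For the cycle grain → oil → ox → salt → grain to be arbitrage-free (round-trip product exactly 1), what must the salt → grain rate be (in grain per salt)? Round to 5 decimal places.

Known legs of the cycle: 0.8589 × 1.039 × 1.825 = 1.6286247075
For no arbitrage the full-cycle product must be 1, so the missing rate is 1 / 1.6286247075 ≈ 0.6140150.

0.61402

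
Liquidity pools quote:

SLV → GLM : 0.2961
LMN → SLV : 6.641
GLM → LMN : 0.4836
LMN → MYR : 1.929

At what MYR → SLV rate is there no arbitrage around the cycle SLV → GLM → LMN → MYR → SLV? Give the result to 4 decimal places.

3.6203

Known legs of the cycle: 0.2961 × 0.4836 × 1.929 = 0.27622114884
For no arbitrage the full-cycle product must be 1, so the missing rate is 1 / 0.27622114884 ≈ 3.620288.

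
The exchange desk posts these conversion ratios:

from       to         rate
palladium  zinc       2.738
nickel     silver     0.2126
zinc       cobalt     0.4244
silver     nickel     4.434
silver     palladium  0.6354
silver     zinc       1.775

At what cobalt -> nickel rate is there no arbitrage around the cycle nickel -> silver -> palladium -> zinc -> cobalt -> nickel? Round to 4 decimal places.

Known legs of the cycle: 0.2126 × 0.6354 × 2.738 × 0.4244 = 0.156970951099488
For no arbitrage the full-cycle product must be 1, so the missing rate is 1 / 0.156970951099488 ≈ 6.370605.

6.3706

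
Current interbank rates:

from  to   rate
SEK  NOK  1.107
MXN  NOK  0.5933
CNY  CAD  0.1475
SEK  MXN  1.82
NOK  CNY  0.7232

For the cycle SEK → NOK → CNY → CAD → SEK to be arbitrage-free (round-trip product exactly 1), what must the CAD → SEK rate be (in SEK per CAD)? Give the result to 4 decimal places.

8.4684

Known legs of the cycle: 1.107 × 0.7232 × 0.1475 = 0.118085904
For no arbitrage the full-cycle product must be 1, so the missing rate is 1 / 0.118085904 ≈ 8.468411.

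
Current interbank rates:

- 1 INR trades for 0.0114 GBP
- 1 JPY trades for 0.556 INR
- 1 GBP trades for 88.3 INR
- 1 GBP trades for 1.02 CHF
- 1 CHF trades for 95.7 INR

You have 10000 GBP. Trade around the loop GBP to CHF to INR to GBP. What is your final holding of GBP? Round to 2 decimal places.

10000 GBP × 1.02 = 10200 CHF
10200 CHF × 95.7 = 976140 INR
976140 INR × 0.0114 = 11127.996 GBP

11128.00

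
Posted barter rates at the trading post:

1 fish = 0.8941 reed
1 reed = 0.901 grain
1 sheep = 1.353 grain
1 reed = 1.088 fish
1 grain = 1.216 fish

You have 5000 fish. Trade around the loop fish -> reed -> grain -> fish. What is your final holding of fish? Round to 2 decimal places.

5000 fish × 0.8941 = 4470.5 reed
4470.5 reed × 0.901 = 4027.9205 grain
4027.9205 grain × 1.216 = 4897.951328 fish

4897.95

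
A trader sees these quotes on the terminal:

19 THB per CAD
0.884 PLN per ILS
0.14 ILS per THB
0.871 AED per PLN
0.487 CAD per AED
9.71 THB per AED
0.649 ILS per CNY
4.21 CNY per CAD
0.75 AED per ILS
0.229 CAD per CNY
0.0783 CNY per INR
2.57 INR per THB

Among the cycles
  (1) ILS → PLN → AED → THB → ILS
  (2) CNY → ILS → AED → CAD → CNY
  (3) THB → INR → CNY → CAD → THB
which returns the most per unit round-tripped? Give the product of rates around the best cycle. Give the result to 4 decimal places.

1.0467

(1) 0.884 × 0.871 × 9.71 × 0.14 = 1.04669
(2) 0.649 × 0.75 × 0.487 × 4.21 = 0.99797
(3) 2.57 × 0.0783 × 0.229 × 19 = 0.87556
Highest is cycle (1) at 1.0467 (>1, arbitrage).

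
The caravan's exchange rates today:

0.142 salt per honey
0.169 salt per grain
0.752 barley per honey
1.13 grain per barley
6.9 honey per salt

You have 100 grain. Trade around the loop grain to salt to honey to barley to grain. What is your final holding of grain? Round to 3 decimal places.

100 grain × 0.169 = 16.9 salt
16.9 salt × 6.9 = 116.61 honey
116.61 honey × 0.752 = 87.69072 barley
87.69072 barley × 1.13 = 99.0905136 grain

99.091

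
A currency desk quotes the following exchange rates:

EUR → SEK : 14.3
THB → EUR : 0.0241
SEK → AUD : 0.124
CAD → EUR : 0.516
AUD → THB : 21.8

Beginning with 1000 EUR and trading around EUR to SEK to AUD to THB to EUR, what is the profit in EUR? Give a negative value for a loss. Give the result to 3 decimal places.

-68.396

1000 EUR × 14.3 = 14300 SEK
14300 SEK × 0.124 = 1773.2 AUD
1773.2 AUD × 21.8 = 38655.76 THB
38655.76 THB × 0.0241 = 931.603816 EUR
Net change: 931.603816 − 1000 = -68.396184 EUR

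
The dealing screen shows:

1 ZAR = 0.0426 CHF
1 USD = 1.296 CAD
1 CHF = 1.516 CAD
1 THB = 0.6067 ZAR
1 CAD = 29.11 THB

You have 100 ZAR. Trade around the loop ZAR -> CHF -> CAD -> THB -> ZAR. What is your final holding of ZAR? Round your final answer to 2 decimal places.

114.06

100 ZAR × 0.0426 = 4.26 CHF
4.26 CHF × 1.516 = 6.45816 CAD
6.45816 CAD × 29.11 = 187.9970376 THB
187.9970376 THB × 0.6067 = 114.05780271192 ZAR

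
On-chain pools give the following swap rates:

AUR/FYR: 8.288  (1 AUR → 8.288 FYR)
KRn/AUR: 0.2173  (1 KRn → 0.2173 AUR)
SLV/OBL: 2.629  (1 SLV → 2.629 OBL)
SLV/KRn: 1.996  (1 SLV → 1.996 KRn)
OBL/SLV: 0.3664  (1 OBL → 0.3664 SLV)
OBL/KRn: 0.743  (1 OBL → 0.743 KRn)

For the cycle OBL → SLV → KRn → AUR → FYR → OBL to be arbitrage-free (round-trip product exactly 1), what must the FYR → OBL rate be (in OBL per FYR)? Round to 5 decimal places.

Known legs of the cycle: 0.3664 × 1.996 × 0.2173 × 8.288 = 1.31712038291456
For no arbitrage the full-cycle product must be 1, so the missing rate is 1 / 1.31712038291456 ≈ 0.7592320.

0.75923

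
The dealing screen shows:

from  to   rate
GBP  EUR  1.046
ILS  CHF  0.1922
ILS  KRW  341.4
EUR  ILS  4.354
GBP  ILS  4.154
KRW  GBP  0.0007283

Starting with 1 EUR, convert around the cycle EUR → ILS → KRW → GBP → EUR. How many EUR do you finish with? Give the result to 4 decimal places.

1 EUR × 4.354 = 4.354 ILS
4.354 ILS × 341.4 = 1486.4556 KRW
1486.4556 KRW × 0.0007283 = 1.08258561348 GBP
1.08258561348 GBP × 1.046 = 1.13238455170008 EUR

1.1324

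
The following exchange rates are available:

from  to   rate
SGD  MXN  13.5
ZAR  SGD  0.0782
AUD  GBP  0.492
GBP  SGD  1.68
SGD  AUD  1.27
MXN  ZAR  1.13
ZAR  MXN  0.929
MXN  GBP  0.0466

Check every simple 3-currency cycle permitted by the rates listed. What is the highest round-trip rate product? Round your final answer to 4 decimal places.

1.1929

SGD→MXN→ZAR→SGD: 13.5 × 1.13 × 0.0782 = 1.19294
GBP→SGD→MXN→GBP: 1.68 × 13.5 × 0.0466 = 1.05689
GBP→SGD→AUD→GBP: 1.68 × 1.27 × 0.492 = 1.04973
Maximum is SGD→MXN→ZAR→SGD at 1.1929; arbitrage exists.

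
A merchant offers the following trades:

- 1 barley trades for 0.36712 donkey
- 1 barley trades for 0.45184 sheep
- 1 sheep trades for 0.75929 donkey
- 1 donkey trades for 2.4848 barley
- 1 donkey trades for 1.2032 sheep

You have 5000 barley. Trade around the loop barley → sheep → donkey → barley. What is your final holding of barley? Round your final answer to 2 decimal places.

5000 barley × 0.45184 = 2259.2 sheep
2259.2 sheep × 0.75929 = 1715.387968 donkey
1715.387968 donkey × 2.4848 = 4262.3960228864 barley

4262.40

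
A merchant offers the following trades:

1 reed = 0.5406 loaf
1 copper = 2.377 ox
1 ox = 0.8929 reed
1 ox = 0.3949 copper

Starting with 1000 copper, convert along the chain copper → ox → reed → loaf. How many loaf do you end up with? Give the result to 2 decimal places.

1000 copper × 2.377 = 2377 ox
2377 ox × 0.8929 = 2122.4233 reed
2122.4233 reed × 0.5406 = 1147.38203598 loaf

1147.38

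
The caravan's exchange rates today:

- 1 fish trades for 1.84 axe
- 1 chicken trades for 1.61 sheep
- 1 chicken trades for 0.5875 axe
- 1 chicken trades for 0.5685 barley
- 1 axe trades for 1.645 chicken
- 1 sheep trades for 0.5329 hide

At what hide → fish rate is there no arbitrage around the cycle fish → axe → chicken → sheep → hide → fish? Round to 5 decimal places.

0.38507

Known legs of the cycle: 1.84 × 1.645 × 1.61 × 0.5329 = 2.5969005692
For no arbitrage the full-cycle product must be 1, so the missing rate is 1 / 2.5969005692 ≈ 0.3850744.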